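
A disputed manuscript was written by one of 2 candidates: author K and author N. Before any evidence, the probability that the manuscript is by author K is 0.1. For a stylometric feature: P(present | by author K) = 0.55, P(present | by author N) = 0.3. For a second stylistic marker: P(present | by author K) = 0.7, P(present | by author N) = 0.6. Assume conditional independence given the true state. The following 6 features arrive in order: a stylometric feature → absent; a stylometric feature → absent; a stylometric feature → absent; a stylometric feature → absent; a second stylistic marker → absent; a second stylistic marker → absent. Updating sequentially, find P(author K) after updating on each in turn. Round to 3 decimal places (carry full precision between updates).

After a stylometric feature='absent': P(author K) = 0.45·0.1000 / (0.45·0.1000 + 0.7·0.9000) ≈ 0.0667
After a stylometric feature='absent': P(author K) = 0.45·0.0667 / (0.45·0.0667 + 0.7·0.9333) ≈ 0.0439
After a stylometric feature='absent': P(author K) = 0.45·0.0439 / (0.45·0.0439 + 0.7·0.9561) ≈ 0.0287
After a stylometric feature='absent': P(author K) = 0.45·0.0287 / (0.45·0.0287 + 0.7·0.9713) ≈ 0.0186
After a second stylistic marker='absent': P(author K) = 0.3·0.0186 / (0.3·0.0186 + 0.4·0.9814) ≈ 0.0140
After a second stylistic marker='absent': P(author K) = 0.3·0.0140 / (0.3·0.0140 + 0.4·0.9860) ≈ 0.0106

0.011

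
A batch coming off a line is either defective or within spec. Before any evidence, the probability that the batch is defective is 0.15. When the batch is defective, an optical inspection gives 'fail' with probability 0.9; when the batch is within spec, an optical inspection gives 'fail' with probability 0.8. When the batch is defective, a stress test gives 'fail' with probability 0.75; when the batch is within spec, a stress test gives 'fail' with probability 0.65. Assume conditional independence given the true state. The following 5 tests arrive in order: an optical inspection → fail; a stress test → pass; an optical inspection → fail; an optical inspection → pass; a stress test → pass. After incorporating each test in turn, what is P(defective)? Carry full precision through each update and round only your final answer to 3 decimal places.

After an optical inspection='fail': P(defective) = 0.9·0.1500 / (0.9·0.1500 + 0.8·0.8500) ≈ 0.1656
After a stress test='pass': P(defective) = 0.25·0.1656 / (0.25·0.1656 + 0.35·0.8344) ≈ 0.1242
After an optical inspection='fail': P(defective) = 0.9·0.1242 / (0.9·0.1242 + 0.8·0.8758) ≈ 0.1376
After an optical inspection='pass': P(defective) = 0.1·0.1376 / (0.1·0.1376 + 0.2·0.8624) ≈ 0.0739
After a stress test='pass': P(defective) = 0.25·0.0739 / (0.25·0.0739 + 0.35·0.9261) ≈ 0.0539

0.054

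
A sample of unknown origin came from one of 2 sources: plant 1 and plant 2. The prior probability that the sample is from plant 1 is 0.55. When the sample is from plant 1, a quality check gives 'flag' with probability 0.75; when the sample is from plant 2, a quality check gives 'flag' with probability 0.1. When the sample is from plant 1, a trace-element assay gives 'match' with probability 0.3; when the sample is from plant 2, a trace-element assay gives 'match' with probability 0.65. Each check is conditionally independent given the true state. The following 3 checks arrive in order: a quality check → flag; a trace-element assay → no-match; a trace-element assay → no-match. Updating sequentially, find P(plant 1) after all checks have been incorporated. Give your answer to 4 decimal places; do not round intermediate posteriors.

After a quality check='flag': P(plant 1) = 0.75·0.5500 / (0.75·0.5500 + 0.1·0.4500) ≈ 0.9016
After a trace-element assay='no-match': P(plant 1) = 0.7·0.9016 / (0.7·0.9016 + 0.35·0.0984) ≈ 0.9483
After a trace-element assay='no-match': P(plant 1) = 0.7·0.9483 / (0.7·0.9483 + 0.35·0.0517) ≈ 0.9735

0.9735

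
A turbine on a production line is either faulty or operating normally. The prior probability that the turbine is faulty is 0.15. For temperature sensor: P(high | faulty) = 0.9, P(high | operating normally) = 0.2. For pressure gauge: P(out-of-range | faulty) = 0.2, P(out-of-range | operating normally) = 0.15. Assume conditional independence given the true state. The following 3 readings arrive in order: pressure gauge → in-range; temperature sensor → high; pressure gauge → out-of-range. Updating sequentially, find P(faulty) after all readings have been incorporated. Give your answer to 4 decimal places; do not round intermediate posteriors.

0.4991

After pressure gauge='in-range': P(faulty) = 0.8·0.1500 / (0.8·0.1500 + 0.85·0.8500) ≈ 0.1424
After temperature sensor='high': P(faulty) = 0.9·0.1424 / (0.9·0.1424 + 0.2·0.8576) ≈ 0.4277
After pressure gauge='out-of-range': P(faulty) = 0.2·0.4277 / (0.2·0.4277 + 0.15·0.5723) ≈ 0.4991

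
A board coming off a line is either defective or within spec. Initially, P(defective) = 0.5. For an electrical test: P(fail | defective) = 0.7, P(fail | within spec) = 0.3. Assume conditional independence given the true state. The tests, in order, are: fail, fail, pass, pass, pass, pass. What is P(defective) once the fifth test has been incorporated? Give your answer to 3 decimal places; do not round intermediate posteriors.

Each posterior becomes the prior for the next update.
After 'fail': P(defective) = 0.7·0.5000 / (0.7·0.5000 + 0.3·0.5000) ≈ 0.7000
After 'fail': P(defective) = 0.7·0.7000 / (0.7·0.7000 + 0.3·0.3000) ≈ 0.8448
After 'pass': P(defective) = 0.3·0.8448 / (0.3·0.8448 + 0.7·0.1552) ≈ 0.7000
After 'pass': P(defective) = 0.3·0.7000 / (0.3·0.7000 + 0.7·0.3000) ≈ 0.5000
After 'pass': P(defective) = 0.3·0.5000 / (0.3·0.5000 + 0.7·0.5000) ≈ 0.3000

0.300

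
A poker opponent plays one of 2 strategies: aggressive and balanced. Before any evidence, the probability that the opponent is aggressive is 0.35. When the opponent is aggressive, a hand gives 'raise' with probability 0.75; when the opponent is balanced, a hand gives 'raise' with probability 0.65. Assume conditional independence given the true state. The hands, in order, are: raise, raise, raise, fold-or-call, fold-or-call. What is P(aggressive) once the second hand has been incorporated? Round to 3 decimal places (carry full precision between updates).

0.418

After 'raise': P(aggressive) = 0.75·0.3500 / (0.75·0.3500 + 0.65·0.6500) ≈ 0.3832
After 'raise': P(aggressive) = 0.75·0.3832 / (0.75·0.3832 + 0.65·0.6168) ≈ 0.4176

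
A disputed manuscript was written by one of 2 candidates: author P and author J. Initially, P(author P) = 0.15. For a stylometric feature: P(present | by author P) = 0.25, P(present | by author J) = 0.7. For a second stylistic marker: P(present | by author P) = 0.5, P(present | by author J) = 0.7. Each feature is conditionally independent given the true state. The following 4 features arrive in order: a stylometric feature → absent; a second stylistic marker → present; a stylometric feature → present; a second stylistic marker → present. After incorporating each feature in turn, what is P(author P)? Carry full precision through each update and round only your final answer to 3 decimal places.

0.074

After a stylometric feature='absent': P(author P) = 0.75·0.1500 / (0.75·0.1500 + 0.3·0.8500) ≈ 0.3061
After a second stylistic marker='present': P(author P) = 0.5·0.3061 / (0.5·0.3061 + 0.7·0.6939) ≈ 0.2396
After a stylometric feature='present': P(author P) = 0.25·0.2396 / (0.25·0.2396 + 0.7·0.7604) ≈ 0.1012
After a second stylistic marker='present': P(author P) = 0.5·0.1012 / (0.5·0.1012 + 0.7·0.8988) ≈ 0.0744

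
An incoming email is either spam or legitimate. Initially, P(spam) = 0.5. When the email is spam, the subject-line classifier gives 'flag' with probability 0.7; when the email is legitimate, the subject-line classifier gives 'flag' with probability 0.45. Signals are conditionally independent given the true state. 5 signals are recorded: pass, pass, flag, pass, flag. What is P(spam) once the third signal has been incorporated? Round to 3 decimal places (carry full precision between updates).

Apply Bayes' rule sequentially, carrying P(spam) forward.
After 'pass': P(spam) = 0.3·0.5000 / (0.3·0.5000 + 0.55·0.5000) ≈ 0.3529
After 'pass': P(spam) = 0.3·0.3529 / (0.3·0.3529 + 0.55·0.6471) ≈ 0.2293
After 'flag': P(spam) = 0.7·0.2293 / (0.7·0.2293 + 0.45·0.7707) ≈ 0.3164

0.316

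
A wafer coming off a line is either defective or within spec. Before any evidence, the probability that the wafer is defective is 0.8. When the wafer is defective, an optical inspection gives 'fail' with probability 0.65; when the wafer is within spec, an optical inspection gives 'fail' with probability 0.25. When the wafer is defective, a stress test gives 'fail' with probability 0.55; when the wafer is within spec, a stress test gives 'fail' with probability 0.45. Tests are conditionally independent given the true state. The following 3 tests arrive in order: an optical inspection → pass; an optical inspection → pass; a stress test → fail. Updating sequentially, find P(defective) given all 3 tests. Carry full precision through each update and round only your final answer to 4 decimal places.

After an optical inspection='pass': P(defective) = 0.35·0.8000 / (0.35·0.8000 + 0.75·0.2000) ≈ 0.6512
After an optical inspection='pass': P(defective) = 0.35·0.6512 / (0.35·0.6512 + 0.75·0.3488) ≈ 0.4656
After a stress test='fail': P(defective) = 0.55·0.4656 / (0.55·0.4656 + 0.45·0.5344) ≈ 0.5157

0.5157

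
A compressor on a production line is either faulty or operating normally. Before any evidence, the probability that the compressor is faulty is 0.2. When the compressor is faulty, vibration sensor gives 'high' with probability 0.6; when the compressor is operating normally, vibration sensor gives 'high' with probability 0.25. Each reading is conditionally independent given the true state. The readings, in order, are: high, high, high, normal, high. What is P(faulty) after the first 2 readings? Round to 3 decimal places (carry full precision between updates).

After 'high': P(faulty) = 0.6·0.2000 / (0.6·0.2000 + 0.25·0.8000) ≈ 0.3750
After 'high': P(faulty) = 0.6·0.3750 / (0.6·0.3750 + 0.25·0.6250) ≈ 0.5902

0.590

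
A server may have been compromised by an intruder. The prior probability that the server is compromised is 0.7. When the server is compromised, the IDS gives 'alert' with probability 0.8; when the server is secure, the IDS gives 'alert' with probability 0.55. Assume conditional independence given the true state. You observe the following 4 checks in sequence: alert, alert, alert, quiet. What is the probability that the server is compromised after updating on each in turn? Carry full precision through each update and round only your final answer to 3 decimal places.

0.761

After 'alert': P(compromised) = 0.8·0.7000 / (0.8·0.7000 + 0.55·0.3000) ≈ 0.7724
After 'alert': P(compromised) = 0.8·0.7724 / (0.8·0.7724 + 0.55·0.2276) ≈ 0.8316
After 'alert': P(compromised) = 0.8·0.8316 / (0.8·0.8316 + 0.55·0.1684) ≈ 0.8778
After 'quiet': P(compromised) = 0.2·0.8778 / (0.2·0.8778 + 0.45·0.1222) ≈ 0.7614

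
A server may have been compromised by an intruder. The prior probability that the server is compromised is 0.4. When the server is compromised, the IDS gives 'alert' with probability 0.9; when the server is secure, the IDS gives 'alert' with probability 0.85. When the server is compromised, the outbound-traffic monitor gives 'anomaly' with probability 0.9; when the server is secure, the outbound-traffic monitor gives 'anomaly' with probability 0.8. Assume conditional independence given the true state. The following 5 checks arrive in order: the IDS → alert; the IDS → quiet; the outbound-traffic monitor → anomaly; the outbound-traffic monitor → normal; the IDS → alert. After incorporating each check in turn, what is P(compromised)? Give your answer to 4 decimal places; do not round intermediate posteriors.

After the IDS='alert': P(compromised) = 0.9·0.4000 / (0.9·0.4000 + 0.85·0.6000) ≈ 0.4138
After the IDS='quiet': P(compromised) = 0.1·0.4138 / (0.1·0.4138 + 0.15·0.5862) ≈ 0.3200
After the outbound-traffic monitor='anomaly': P(compromised) = 0.9·0.3200 / (0.9·0.3200 + 0.8·0.6800) ≈ 0.3462
After the outbound-traffic monitor='normal': P(compromised) = 0.1·0.3462 / (0.1·0.3462 + 0.2·0.6538) ≈ 0.2093
After the IDS='alert': P(compromised) = 0.9·0.2093 / (0.9·0.2093 + 0.85·0.7907) ≈ 0.2189

0.2189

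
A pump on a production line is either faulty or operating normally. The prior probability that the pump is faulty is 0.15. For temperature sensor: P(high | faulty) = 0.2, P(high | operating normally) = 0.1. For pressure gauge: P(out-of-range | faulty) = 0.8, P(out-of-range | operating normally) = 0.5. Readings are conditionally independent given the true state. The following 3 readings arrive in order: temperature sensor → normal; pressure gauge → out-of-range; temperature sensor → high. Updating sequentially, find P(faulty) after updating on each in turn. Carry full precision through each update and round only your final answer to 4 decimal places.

After temperature sensor='normal': P(faulty) = 0.8·0.1500 / (0.8·0.1500 + 0.9·0.8500) ≈ 0.1356
After pressure gauge='out-of-range': P(faulty) = 0.8·0.1356 / (0.8·0.1356 + 0.5·0.8644) ≈ 0.2006
After temperature sensor='high': P(faulty) = 0.2·0.2006 / (0.2·0.2006 + 0.1·0.7994) ≈ 0.3342

0.3342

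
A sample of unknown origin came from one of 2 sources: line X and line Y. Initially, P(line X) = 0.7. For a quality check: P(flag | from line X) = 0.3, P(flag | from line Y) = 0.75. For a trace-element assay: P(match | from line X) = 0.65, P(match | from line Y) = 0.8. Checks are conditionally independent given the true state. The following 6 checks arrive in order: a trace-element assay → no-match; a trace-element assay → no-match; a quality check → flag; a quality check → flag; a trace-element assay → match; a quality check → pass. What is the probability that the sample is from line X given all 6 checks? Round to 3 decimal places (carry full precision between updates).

Apply Bayes' rule sequentially, carrying P(line X) forward.
After a trace-element assay='no-match': P(line X) = 0.35·0.7000 / (0.35·0.7000 + 0.2·0.3000) ≈ 0.8033
After a trace-element assay='no-match': P(line X) = 0.35·0.8033 / (0.35·0.8033 + 0.2·0.1967) ≈ 0.8772
After a quality check='flag': P(line X) = 0.3·0.8772 / (0.3·0.8772 + 0.75·0.1228) ≈ 0.7408
After a quality check='flag': P(line X) = 0.3·0.7408 / (0.3·0.7408 + 0.75·0.2592) ≈ 0.5334
After a trace-element assay='match': P(line X) = 0.65·0.5334 / (0.65·0.5334 + 0.8·0.4666) ≈ 0.4816
After a quality check='pass': P(line X) = 0.7·0.4816 / (0.7·0.4816 + 0.25·0.5184) ≈ 0.7223

0.722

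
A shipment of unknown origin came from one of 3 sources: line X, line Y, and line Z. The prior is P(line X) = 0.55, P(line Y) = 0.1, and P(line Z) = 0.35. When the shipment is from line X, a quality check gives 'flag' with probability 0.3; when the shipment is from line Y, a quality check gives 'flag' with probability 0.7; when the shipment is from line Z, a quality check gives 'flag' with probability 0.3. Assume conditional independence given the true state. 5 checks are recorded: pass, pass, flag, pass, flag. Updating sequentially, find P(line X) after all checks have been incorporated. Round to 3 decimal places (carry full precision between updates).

0.583

After 'pass': normaliser = 0.7·0.5500 + 0.3·0.1000 + 0.7·0.3500; P(line X) ≈ 0.5833, P(line Y) ≈ 0.0455, P(line Z) ≈ 0.3712
After 'pass': normaliser = 0.7·0.5833 + 0.3·0.0455 + 0.7·0.3712; P(line X) ≈ 0.5989, P(line Y) ≈ 0.0200, P(line Z) ≈ 0.3811
After 'flag': normaliser = 0.3·0.5989 + 0.7·0.0200 + 0.3·0.3811; P(line X) ≈ 0.5833, P(line Y) ≈ 0.0455, P(line Z) ≈ 0.3712
After 'pass': normaliser = 0.7·0.5833 + 0.3·0.0455 + 0.7·0.3712; P(line X) ≈ 0.5989, P(line Y) ≈ 0.0200, P(line Z) ≈ 0.3811
After 'flag': normaliser = 0.3·0.5989 + 0.7·0.0200 + 0.3·0.3811; P(line X) ≈ 0.5833, P(line Y) ≈ 0.0455, P(line Z) ≈ 0.3712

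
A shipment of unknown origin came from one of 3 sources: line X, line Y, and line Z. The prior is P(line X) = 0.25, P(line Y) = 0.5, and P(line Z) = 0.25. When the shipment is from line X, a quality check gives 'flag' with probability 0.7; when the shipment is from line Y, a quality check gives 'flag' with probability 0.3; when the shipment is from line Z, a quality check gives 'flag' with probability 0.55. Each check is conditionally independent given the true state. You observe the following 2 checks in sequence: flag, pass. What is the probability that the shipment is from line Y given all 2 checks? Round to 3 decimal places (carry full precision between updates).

After 'flag': normaliser = 0.7·0.2500 + 0.3·0.5000 + 0.55·0.2500; P(line X) ≈ 0.3784, P(line Y) ≈ 0.3243, P(line Z) ≈ 0.2973
After 'pass': normaliser = 0.3·0.3784 + 0.7·0.3243 + 0.45·0.2973; P(line X) ≈ 0.2393, P(line Y) ≈ 0.4786, P(line Z) ≈ 0.2821

0.479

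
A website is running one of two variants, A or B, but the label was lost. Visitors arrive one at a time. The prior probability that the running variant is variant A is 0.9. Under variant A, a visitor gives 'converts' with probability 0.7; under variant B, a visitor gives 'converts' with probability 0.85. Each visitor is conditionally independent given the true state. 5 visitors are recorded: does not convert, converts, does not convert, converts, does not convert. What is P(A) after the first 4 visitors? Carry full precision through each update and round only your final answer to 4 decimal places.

0.9607

Each posterior becomes the prior for the next update.
After 'does not convert': P(A) = 0.3·0.9000 / (0.3·0.9000 + 0.15·0.1000) ≈ 0.9474
After 'converts': P(A) = 0.7·0.9474 / (0.7·0.9474 + 0.85·0.0526) ≈ 0.9368
After 'does not convert': P(A) = 0.3·0.9368 / (0.3·0.9368 + 0.15·0.0632) ≈ 0.9674
After 'converts': P(A) = 0.7·0.9674 / (0.7·0.9674 + 0.85·0.0326) ≈ 0.9607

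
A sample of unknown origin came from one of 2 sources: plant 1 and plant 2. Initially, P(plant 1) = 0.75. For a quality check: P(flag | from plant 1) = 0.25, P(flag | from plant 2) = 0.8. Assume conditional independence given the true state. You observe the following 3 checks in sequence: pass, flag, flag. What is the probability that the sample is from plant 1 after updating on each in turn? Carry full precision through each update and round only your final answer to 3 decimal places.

0.523

Apply Bayes' rule sequentially, carrying P(plant 1) forward.
After 'pass': P(plant 1) = 0.75·0.7500 / (0.75·0.7500 + 0.2·0.2500) ≈ 0.9184
After 'flag': P(plant 1) = 0.25·0.9184 / (0.25·0.9184 + 0.8·0.0816) ≈ 0.7785
After 'flag': P(plant 1) = 0.25·0.7785 / (0.25·0.7785 + 0.8·0.2215) ≈ 0.5235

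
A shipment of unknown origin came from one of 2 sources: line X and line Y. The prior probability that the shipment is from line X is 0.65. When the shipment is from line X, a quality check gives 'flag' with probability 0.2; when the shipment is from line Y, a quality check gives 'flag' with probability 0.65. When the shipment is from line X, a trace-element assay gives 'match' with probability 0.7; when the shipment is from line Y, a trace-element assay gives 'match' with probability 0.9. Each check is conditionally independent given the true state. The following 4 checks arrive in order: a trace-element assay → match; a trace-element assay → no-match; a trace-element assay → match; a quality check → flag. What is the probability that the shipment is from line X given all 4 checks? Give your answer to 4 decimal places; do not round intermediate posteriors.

0.5091

After a trace-element assay='match': P(line X) = 0.7·0.6500 / (0.7·0.6500 + 0.9·0.3500) ≈ 0.5909
After a trace-element assay='no-match': P(line X) = 0.3·0.5909 / (0.3·0.5909 + 0.1·0.4091) ≈ 0.8125
After a trace-element assay='match': P(line X) = 0.7·0.8125 / (0.7·0.8125 + 0.9·0.1875) ≈ 0.7712
After a quality check='flag': P(line X) = 0.2·0.7712 / (0.2·0.7712 + 0.65·0.2288) ≈ 0.5091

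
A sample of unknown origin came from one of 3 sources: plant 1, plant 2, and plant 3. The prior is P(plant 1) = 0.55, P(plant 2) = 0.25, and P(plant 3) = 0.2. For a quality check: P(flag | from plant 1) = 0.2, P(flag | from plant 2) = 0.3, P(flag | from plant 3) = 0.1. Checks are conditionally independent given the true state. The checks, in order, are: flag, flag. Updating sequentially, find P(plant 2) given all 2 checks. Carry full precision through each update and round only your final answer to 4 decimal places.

Apply Bayes' rule sequentially, carrying P(plant 2) forward.
After 'flag': normaliser = 0.2·0.5500 + 0.3·0.2500 + 0.1·0.2000; P(plant 1) ≈ 0.5366, P(plant 2) ≈ 0.3659, P(plant 3) ≈ 0.0976
After 'flag': normaliser = 0.2·0.5366 + 0.3·0.3659 + 0.1·0.0976; P(plant 1) ≈ 0.4731, P(plant 2) ≈ 0.4839, P(plant 3) ≈ 0.0430

0.4839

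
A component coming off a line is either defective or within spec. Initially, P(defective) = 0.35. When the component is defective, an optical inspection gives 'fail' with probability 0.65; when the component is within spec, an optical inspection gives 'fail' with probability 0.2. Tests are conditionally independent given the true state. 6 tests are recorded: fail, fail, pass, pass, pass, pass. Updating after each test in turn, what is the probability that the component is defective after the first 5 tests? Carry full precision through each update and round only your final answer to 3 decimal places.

After 'fail': P(defective) = 0.65·0.3500 / (0.65·0.3500 + 0.2·0.6500) ≈ 0.6364
After 'fail': P(defective) = 0.65·0.6364 / (0.65·0.6364 + 0.2·0.3636) ≈ 0.8505
After 'pass': P(defective) = 0.35·0.8505 / (0.35·0.8505 + 0.8·0.1495) ≈ 0.7133
After 'pass': P(defective) = 0.35·0.7133 / (0.35·0.7133 + 0.8·0.2867) ≈ 0.5212
After 'pass': P(defective) = 0.35·0.5212 / (0.35·0.5212 + 0.8·0.4788) ≈ 0.3226

0.323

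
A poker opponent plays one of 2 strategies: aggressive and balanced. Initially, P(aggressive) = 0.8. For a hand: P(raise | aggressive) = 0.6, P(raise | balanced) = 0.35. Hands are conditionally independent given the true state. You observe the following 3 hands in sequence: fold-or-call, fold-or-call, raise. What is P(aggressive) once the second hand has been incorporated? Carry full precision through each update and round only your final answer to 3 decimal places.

0.602

After 'fold-or-call': P(aggressive) = 0.4·0.8000 / (0.4·0.8000 + 0.65·0.2000) ≈ 0.7111
After 'fold-or-call': P(aggressive) = 0.4·0.7111 / (0.4·0.7111 + 0.65·0.2889) ≈ 0.6024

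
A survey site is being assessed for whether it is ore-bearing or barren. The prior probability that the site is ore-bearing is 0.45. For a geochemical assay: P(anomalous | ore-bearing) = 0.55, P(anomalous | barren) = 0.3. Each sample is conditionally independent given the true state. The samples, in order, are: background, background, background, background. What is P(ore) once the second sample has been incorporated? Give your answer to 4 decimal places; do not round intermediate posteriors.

After 'background': P(ore) = 0.45·0.4500 / (0.45·0.4500 + 0.7·0.5500) ≈ 0.3447
After 'background': P(ore) = 0.45·0.3447 / (0.45·0.3447 + 0.7·0.6553) ≈ 0.2527

0.2527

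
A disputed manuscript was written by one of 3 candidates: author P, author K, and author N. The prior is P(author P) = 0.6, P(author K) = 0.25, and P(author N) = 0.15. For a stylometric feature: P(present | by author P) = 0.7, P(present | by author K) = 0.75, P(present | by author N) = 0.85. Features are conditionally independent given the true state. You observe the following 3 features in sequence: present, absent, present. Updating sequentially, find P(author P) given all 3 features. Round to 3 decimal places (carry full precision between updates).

Each posterior becomes the prior for the next update.
After 'present': normaliser = 0.7·0.6000 + 0.75·0.2500 + 0.85·0.1500; P(author P) ≈ 0.5714, P(author K) ≈ 0.2551, P(author N) ≈ 0.1735
After 'absent': normaliser = 0.3·0.5714 + 0.25·0.2551 + 0.15·0.1735; P(author P) ≈ 0.6562, P(author K) ≈ 0.2441, P(author N) ≈ 0.0996
After 'present': normaliser = 0.7·0.6562 + 0.75·0.2441 + 0.85·0.0996; P(author P) ≈ 0.6317, P(author K) ≈ 0.2518, P(author N) ≈ 0.1164

0.632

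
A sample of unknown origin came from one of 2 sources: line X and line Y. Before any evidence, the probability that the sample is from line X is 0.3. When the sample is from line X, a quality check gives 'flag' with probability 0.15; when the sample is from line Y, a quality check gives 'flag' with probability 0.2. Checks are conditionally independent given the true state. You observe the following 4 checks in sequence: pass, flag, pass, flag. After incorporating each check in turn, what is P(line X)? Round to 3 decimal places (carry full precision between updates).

Apply Bayes' rule sequentially, carrying P(line X) forward.
After 'pass': P(line X) = 0.85·0.3000 / (0.85·0.3000 + 0.8·0.7000) ≈ 0.3129
After 'flag': P(line X) = 0.15·0.3129 / (0.15·0.3129 + 0.2·0.6871) ≈ 0.2546
After 'pass': P(line X) = 0.85·0.2546 / (0.85·0.2546 + 0.8·0.7454) ≈ 0.2663
After 'flag': P(line X) = 0.15·0.2663 / (0.15·0.2663 + 0.2·0.7337) ≈ 0.2139

0.214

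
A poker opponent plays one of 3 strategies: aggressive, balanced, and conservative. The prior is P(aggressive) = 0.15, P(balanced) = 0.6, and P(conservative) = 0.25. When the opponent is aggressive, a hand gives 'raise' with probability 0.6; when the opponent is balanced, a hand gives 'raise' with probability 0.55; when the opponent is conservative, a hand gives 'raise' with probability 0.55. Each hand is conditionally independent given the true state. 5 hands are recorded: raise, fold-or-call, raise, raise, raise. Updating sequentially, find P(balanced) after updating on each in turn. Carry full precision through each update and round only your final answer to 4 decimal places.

Apply Bayes' rule sequentially, carrying P(balanced) forward.
After 'raise': normaliser = 0.6·0.1500 + 0.55·0.6000 + 0.55·0.2500; P(aggressive) ≈ 0.1614, P(balanced) ≈ 0.5919, P(conservative) ≈ 0.2466
After 'fold-or-call': normaliser = 0.4·0.1614 + 0.45·0.5919 + 0.45·0.2466; P(aggressive) ≈ 0.1461, P(balanced) ≈ 0.6027, P(conservative) ≈ 0.2511
After 'raise': normaliser = 0.6·0.1461 + 0.55·0.6027 + 0.55·0.2511; P(aggressive) ≈ 0.1573, P(balanced) ≈ 0.5948, P(conservative) ≈ 0.2478
After 'raise': normaliser = 0.6·0.1573 + 0.55·0.5948 + 0.55·0.2478; P(aggressive) ≈ 0.1692, P(balanced) ≈ 0.5865, P(conservative) ≈ 0.2444
After 'raise': normaliser = 0.6·0.1692 + 0.55·0.5865 + 0.55·0.2444; P(aggressive) ≈ 0.1818, P(balanced) ≈ 0.5776, P(conservative) ≈ 0.2407

0.5776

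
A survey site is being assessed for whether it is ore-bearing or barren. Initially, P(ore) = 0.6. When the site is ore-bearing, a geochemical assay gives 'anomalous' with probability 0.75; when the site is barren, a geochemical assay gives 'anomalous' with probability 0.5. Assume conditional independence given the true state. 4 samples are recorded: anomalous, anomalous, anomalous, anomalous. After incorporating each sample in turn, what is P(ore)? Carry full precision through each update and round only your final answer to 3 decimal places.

0.884

Each posterior becomes the prior for the next update.
After 'anomalous': P(ore) = 0.75·0.6000 / (0.75·0.6000 + 0.5·0.4000) ≈ 0.6923
After 'anomalous': P(ore) = 0.75·0.6923 / (0.75·0.6923 + 0.5·0.3077) ≈ 0.7714
After 'anomalous': P(ore) = 0.75·0.7714 / (0.75·0.7714 + 0.5·0.2286) ≈ 0.8351
After 'anomalous': P(ore) = 0.75·0.8351 / (0.75·0.8351 + 0.5·0.1649) ≈ 0.8836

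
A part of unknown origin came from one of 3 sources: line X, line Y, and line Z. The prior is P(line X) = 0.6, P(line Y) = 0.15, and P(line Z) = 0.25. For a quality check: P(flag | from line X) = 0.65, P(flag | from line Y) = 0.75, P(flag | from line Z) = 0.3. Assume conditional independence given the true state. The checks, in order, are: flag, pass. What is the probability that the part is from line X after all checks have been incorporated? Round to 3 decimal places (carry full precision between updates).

0.629

After 'flag': normaliser = 0.65·0.6000 + 0.75·0.1500 + 0.3·0.2500; P(line X) ≈ 0.6753, P(line Y) ≈ 0.1948, P(line Z) ≈ 0.1299
After 'pass': normaliser = 0.35·0.6753 + 0.25·0.1948 + 0.7·0.1299; P(line X) ≈ 0.6287, P(line Y) ≈ 0.1295, P(line Z) ≈ 0.2418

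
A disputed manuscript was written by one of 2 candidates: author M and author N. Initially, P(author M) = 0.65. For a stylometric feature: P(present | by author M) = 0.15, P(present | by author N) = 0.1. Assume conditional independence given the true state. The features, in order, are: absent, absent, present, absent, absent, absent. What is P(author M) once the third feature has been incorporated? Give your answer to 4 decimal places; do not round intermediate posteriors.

After 'absent': P(author M) = 0.85·0.6500 / (0.85·0.6500 + 0.9·0.3500) ≈ 0.6369
After 'absent': P(author M) = 0.85·0.6369 / (0.85·0.6369 + 0.9·0.3631) ≈ 0.6236
After 'present': P(author M) = 0.15·0.6236 / (0.15·0.6236 + 0.1·0.3764) ≈ 0.7130

0.7130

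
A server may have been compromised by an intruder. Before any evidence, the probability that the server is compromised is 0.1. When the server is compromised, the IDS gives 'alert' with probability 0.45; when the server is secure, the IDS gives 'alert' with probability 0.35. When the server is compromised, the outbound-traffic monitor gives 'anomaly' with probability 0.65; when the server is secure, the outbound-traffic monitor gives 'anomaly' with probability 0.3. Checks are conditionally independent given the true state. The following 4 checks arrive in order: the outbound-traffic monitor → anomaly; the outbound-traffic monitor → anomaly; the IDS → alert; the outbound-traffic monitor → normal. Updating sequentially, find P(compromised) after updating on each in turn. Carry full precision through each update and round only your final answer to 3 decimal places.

After the outbound-traffic monitor='anomaly': P(compromised) = 0.65·0.1000 / (0.65·0.1000 + 0.3·0.9000) ≈ 0.1940
After the outbound-traffic monitor='anomaly': P(compromised) = 0.65·0.1940 / (0.65·0.1940 + 0.3·0.8060) ≈ 0.3428
After the IDS='alert': P(compromised) = 0.45·0.3428 / (0.45·0.3428 + 0.35·0.6572) ≈ 0.4014
After the outbound-traffic monitor='normal': P(compromised) = 0.35·0.4014 / (0.35·0.4014 + 0.7·0.5986) ≈ 0.2511

0.251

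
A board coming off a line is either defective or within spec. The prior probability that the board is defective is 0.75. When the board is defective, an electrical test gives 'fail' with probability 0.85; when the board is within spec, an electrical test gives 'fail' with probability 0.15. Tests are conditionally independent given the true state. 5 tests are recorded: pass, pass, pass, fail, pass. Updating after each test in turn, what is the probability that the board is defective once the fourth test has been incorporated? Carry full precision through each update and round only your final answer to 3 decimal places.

Apply Bayes' rule sequentially, carrying P(defective) forward.
After 'pass': P(defective) = 0.15·0.7500 / (0.15·0.7500 + 0.85·0.2500) ≈ 0.3462
After 'pass': P(defective) = 0.15·0.3462 / (0.15·0.3462 + 0.85·0.6538) ≈ 0.0854
After 'pass': P(defective) = 0.15·0.0854 / (0.15·0.0854 + 0.85·0.9146) ≈ 0.0162
After 'fail': P(defective) = 0.85·0.0162 / (0.85·0.0162 + 0.15·0.9838) ≈ 0.0854

0.085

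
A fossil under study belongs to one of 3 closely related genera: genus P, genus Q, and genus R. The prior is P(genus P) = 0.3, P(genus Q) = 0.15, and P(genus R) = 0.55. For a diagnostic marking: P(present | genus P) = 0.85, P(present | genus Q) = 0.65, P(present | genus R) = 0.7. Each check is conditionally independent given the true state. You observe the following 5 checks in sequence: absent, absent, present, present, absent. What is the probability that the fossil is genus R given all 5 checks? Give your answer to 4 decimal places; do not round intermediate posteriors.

0.6784

Apply Bayes' rule sequentially, carrying P(genus R) forward.
After 'absent': normaliser = 0.15·0.3000 + 0.35·0.1500 + 0.3·0.5500; P(genus P) ≈ 0.1714, P(genus Q) ≈ 0.2000, P(genus R) ≈ 0.6286
After 'absent': normaliser = 0.15·0.1714 + 0.35·0.2000 + 0.3·0.6286; P(genus P) ≈ 0.0905, P(genus Q) ≈ 0.2462, P(genus R) ≈ 0.6633
After 'present': normaliser = 0.85·0.0905 + 0.65·0.2462 + 0.7·0.6633; P(genus P) ≈ 0.1096, P(genus Q) ≈ 0.2282, P(genus R) ≈ 0.6621
After 'present': normaliser = 0.85·0.1096 + 0.65·0.2282 + 0.7·0.6621; P(genus P) ≈ 0.1322, P(genus Q) ≈ 0.2104, P(genus R) ≈ 0.6574
After 'absent': normaliser = 0.15·0.1322 + 0.35·0.2104 + 0.3·0.6574; P(genus P) ≈ 0.0682, P(genus Q) ≈ 0.2533, P(genus R) ≈ 0.6784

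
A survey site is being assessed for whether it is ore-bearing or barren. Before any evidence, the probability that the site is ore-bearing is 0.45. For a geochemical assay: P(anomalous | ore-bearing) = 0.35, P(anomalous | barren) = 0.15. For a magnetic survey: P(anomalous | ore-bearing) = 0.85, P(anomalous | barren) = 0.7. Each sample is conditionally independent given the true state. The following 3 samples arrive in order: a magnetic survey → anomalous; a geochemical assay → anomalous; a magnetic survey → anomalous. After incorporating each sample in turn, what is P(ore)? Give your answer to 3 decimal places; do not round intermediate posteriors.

0.738

Each posterior becomes the prior for the next update.
After a magnetic survey='anomalous': P(ore) = 0.85·0.4500 / (0.85·0.4500 + 0.7·0.5500) ≈ 0.4984
After a geochemical assay='anomalous': P(ore) = 0.35·0.4984 / (0.35·0.4984 + 0.15·0.5016) ≈ 0.6986
After a magnetic survey='anomalous': P(ore) = 0.85·0.6986 / (0.85·0.6986 + 0.7·0.3014) ≈ 0.7379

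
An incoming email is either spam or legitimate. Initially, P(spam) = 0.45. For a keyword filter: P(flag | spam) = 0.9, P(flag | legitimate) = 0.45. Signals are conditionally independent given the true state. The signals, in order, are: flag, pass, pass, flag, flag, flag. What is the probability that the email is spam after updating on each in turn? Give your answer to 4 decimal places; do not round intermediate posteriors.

0.3020

After 'flag': P(spam) = 0.9·0.4500 / (0.9·0.4500 + 0.45·0.5500) ≈ 0.6207
After 'pass': P(spam) = 0.1·0.6207 / (0.1·0.6207 + 0.55·0.3793) ≈ 0.2293
After 'pass': P(spam) = 0.1·0.2293 / (0.1·0.2293 + 0.55·0.7707) ≈ 0.0513
After 'flag': P(spam) = 0.9·0.0513 / (0.9·0.0513 + 0.45·0.9487) ≈ 0.0976
After 'flag': P(spam) = 0.9·0.0976 / (0.9·0.0976 + 0.45·0.9024) ≈ 0.1779
After 'flag': P(spam) = 0.9·0.1779 / (0.9·0.1779 + 0.45·0.8221) ≈ 0.3020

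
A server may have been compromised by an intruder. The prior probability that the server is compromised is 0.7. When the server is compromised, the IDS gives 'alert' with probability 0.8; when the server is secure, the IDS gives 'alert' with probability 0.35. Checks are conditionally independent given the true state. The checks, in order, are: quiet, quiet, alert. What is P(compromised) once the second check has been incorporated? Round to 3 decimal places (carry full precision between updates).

0.181

Each posterior becomes the prior for the next update.
After 'quiet': P(compromised) = 0.2·0.7000 / (0.2·0.7000 + 0.65·0.3000) ≈ 0.4179
After 'quiet': P(compromised) = 0.2·0.4179 / (0.2·0.4179 + 0.65·0.5821) ≈ 0.1809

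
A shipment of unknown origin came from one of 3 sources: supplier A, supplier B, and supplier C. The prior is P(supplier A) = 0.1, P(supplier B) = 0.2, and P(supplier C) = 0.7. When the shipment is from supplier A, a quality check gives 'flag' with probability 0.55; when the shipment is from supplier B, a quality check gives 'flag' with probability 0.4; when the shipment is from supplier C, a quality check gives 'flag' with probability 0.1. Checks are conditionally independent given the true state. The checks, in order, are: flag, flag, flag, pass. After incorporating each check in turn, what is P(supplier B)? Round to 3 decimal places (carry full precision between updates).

Apply Bayes' rule sequentially, carrying P(supplier B) forward.
After 'flag': normaliser = 0.55·0.1000 + 0.4·0.2000 + 0.1·0.7000; P(supplier A) ≈ 0.2683, P(supplier B) ≈ 0.3902, P(supplier C) ≈ 0.3415
After 'flag': normaliser = 0.55·0.2683 + 0.4·0.3902 + 0.1·0.3415; P(supplier A) ≈ 0.4368, P(supplier B) ≈ 0.4621, P(supplier C) ≈ 0.1011
After 'flag': normaliser = 0.55·0.4368 + 0.4·0.4621 + 0.1·0.1011; P(supplier A) ≈ 0.5521, P(supplier B) ≈ 0.4247, P(supplier C) ≈ 0.0232
After 'pass': normaliser = 0.45·0.5521 + 0.6·0.4247 + 0.9·0.0232; P(supplier A) ≈ 0.4739, P(supplier B) ≈ 0.4862, P(supplier C) ≈ 0.0399

0.486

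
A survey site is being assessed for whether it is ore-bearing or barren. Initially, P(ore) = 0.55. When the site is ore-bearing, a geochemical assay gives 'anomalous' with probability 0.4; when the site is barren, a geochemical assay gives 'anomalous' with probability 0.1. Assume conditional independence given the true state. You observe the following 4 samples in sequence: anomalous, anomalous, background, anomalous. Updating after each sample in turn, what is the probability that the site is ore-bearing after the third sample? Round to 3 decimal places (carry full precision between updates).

0.929

After 'anomalous': P(ore) = 0.4·0.5500 / (0.4·0.5500 + 0.1·0.4500) ≈ 0.8302
After 'anomalous': P(ore) = 0.4·0.8302 / (0.4·0.8302 + 0.1·0.1698) ≈ 0.9514
After 'background': P(ore) = 0.6·0.9514 / (0.6·0.9514 + 0.9·0.0486) ≈ 0.9288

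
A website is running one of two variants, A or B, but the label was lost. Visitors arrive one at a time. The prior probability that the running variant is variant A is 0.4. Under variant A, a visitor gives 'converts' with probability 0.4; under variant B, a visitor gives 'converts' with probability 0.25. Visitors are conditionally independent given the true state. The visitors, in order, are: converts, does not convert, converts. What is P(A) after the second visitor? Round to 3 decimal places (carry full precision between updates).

0.460

After 'converts': P(A) = 0.4·0.4000 / (0.4·0.4000 + 0.25·0.6000) ≈ 0.5161
After 'does not convert': P(A) = 0.6·0.5161 / (0.6·0.5161 + 0.75·0.4839) ≈ 0.4604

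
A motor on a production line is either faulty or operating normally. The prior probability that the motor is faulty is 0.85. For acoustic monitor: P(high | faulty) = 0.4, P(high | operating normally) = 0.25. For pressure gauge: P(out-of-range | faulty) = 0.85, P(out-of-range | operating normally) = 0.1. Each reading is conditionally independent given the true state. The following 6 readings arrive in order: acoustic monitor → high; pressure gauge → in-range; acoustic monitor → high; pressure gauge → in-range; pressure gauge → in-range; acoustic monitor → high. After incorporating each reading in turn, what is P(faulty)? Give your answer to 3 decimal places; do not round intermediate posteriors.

Each posterior becomes the prior for the next update.
After acoustic monitor='high': P(faulty) = 0.4·0.8500 / (0.4·0.8500 + 0.25·0.1500) ≈ 0.9007
After pressure gauge='in-range': P(faulty) = 0.15·0.9007 / (0.15·0.9007 + 0.9·0.0993) ≈ 0.6018
After acoustic monitor='high': P(faulty) = 0.4·0.6018 / (0.4·0.6018 + 0.25·0.3982) ≈ 0.7074
After pressure gauge='in-range': P(faulty) = 0.15·0.7074 / (0.15·0.7074 + 0.9·0.2926) ≈ 0.2872
After pressure gauge='in-range': P(faulty) = 0.15·0.2872 / (0.15·0.2872 + 0.9·0.7128) ≈ 0.0629
After acoustic monitor='high': P(faulty) = 0.4·0.0629 / (0.4·0.0629 + 0.25·0.9371) ≈ 0.0970

0.097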